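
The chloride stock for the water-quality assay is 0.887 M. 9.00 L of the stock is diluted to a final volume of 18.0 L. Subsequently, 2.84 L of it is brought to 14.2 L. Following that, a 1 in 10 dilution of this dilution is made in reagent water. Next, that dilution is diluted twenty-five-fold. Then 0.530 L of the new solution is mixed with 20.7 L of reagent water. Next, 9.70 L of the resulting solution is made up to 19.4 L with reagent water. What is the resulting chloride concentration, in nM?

Overall dilution factor = 2 × 5 × 10 × 25 × 40.06 × 2 = 2.00 × 10⁵.
0.887 M / 2.00 × 10⁵ = 4.43 × 10⁻⁶ M = 4430 nM.

4430 nM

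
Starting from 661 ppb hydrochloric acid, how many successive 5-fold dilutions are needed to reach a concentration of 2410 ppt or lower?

4

Need 5ⁿ ≥ 274, so n ≥ log(274)/log(5) = 3.49.
Minimum whole steps: n = 4.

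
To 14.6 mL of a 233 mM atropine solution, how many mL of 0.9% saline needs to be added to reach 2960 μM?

1130 mL

2960 μM = 2.96 mM.
V₂ = C₁V₁/C₂ = 233 × 14.6 / 2.96 = 1149 mL.
Diluent to add = V₂ − V₁ = 1149 − 14.6 = 1130 mL.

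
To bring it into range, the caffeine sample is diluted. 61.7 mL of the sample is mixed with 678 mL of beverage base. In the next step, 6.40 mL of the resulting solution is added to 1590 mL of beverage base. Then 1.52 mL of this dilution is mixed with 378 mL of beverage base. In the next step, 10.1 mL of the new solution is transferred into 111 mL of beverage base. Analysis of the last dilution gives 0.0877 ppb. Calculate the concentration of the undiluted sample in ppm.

Overall dilution factor = 11.99 × 249.4 × 249.7 × 11.99 = 8.95 × 10⁶.
Original = 0.0877 ppb × 8.95 × 10⁶ = 7.85 × 10⁵ ppb = 785 ppm.

785 ppm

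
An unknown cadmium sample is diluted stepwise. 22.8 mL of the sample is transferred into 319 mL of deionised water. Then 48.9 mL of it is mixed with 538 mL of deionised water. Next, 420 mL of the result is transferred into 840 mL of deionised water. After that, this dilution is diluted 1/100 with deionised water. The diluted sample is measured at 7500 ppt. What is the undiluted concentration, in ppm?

Overall dilution factor = 14.99 × 12.00 × 3 × 100 = 5.40 × 10⁴.
Original = 7500 ppt × 5.40 × 10⁴ = 4.05 × 10⁸ ppt = 405 ppm.

405 ppm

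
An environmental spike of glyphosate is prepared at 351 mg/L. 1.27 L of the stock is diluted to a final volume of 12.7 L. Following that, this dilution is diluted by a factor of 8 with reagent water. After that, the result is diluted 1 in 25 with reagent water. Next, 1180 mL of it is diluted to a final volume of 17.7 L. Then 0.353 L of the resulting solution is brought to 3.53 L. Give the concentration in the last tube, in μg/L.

Overall dilution factor = 10 × 8 × 25 × 15 × 10 = 3.00 × 10⁵.
351 mg/L / 3.00 × 10⁵ = 1.17 × 10⁻³ mg/L = 1.17 μg/L.

1.17 μg/L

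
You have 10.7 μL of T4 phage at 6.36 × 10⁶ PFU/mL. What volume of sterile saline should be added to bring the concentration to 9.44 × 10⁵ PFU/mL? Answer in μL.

V₂ = C₁V₁/C₂ = 6.36 × 10⁶ × 10.7 / 9.44 × 10⁵ = 72.1 μL.
Diluent to add = V₂ − V₁ = 72.1 − 10.7 = 61.4 μL.

61.4 μL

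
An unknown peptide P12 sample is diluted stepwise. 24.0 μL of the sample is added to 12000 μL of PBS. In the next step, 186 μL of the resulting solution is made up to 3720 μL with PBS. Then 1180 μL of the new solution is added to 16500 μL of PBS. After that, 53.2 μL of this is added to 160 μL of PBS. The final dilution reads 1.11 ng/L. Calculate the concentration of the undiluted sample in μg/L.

668 μg/L

Overall dilution factor = 501 × 20 × 14.98 × 4.008 = 6.02 × 10⁵.
Original = 1.11 ng/L × 6.02 × 10⁵ = 6.68 × 10⁵ ng/L = 668 μg/L.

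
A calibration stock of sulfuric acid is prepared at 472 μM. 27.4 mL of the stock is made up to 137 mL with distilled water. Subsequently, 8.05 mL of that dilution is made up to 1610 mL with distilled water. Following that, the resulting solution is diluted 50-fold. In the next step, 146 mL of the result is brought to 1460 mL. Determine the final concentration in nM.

Overall dilution factor = 5 × 200 × 50 × 10 = 5.00 × 10⁵.
472 μM / 5.00 × 10⁵ = 9.44 × 10⁻⁴ μM = 0.944 nM.

0.944 nM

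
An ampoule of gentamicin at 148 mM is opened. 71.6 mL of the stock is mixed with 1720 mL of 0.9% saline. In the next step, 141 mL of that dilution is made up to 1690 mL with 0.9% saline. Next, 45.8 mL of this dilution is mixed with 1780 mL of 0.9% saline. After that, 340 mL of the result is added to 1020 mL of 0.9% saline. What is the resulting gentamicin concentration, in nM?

3090 nM

Overall dilution factor = 25.02 × 11.99 × 39.86 × 4 = 4.78 × 10⁴.
148 mM / 4.78 × 10⁴ = 3.09 × 10⁻³ mM = 3090 nM.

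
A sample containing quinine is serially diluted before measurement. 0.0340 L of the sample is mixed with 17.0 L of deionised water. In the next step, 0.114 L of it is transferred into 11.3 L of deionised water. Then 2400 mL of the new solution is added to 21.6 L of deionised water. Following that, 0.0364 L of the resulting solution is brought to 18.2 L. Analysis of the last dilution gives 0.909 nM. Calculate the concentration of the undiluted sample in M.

0.228 M

Overall dilution factor = 501 × 100.1 × 10 × 500 = 2.51 × 10⁸.
Original = 0.909 nM × 2.51 × 10⁸ = 2.28 × 10⁸ nM = 0.228 M.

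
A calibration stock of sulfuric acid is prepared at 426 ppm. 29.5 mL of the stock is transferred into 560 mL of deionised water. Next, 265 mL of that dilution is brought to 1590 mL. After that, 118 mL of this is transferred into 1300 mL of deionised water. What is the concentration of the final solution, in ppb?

Overall dilution factor = 19.98 × 6 × 12.02 = 1441.
426 ppm / 1441 = 0.296 ppm = 296 ppb.

296 ppb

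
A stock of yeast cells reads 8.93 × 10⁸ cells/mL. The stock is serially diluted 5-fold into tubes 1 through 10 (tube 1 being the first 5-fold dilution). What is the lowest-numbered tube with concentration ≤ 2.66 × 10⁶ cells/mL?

tube 4

Tube n has concentration 8.93 × 10⁸ cells/mL / 5ⁿ.
Need 5ⁿ ≥ 8.93 × 10⁸ cells/mL / 2.66 × 10⁶ cells/mL = 336, so n ≥ 3.61.
First such tube: n = 4.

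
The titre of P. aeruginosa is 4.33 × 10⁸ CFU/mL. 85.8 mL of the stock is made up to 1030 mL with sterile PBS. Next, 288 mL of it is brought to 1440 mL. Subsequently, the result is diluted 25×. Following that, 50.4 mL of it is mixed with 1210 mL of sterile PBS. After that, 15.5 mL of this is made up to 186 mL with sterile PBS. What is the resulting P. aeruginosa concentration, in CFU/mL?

Overall dilution factor = 12.00 × 5 × 25 × 25.01 × 12 = 4.50 × 10⁵.
4.33 × 10⁸ CFU/mL / 4.50 × 10⁵ = 962 CFU/mL.

962 CFU/mL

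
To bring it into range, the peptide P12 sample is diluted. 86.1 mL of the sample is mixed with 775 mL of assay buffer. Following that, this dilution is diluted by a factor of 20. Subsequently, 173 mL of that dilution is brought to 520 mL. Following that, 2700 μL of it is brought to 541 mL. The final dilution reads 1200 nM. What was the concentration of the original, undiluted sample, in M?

0.145 M

Overall dilution factor = 10.00 × 20 × 3.006 × 200.4 = 1.20 × 10⁵.
Original = 1200 nM × 1.20 × 10⁵ = 1.45 × 10⁸ nM = 0.145 M.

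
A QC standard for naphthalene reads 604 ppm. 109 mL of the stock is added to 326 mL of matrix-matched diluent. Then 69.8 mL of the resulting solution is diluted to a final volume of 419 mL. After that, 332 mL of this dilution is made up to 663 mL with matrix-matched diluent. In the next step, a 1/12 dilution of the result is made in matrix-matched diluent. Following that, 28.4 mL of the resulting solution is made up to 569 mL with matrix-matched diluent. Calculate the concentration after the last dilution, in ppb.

Overall dilution factor = 3.991 × 6.003 × 1.997 × 12 × 20.04 = 1.15 × 10⁴.
604 ppm / 1.15 × 10⁴ = 0.0525 ppm = 52.5 ppb.

52.5 ppb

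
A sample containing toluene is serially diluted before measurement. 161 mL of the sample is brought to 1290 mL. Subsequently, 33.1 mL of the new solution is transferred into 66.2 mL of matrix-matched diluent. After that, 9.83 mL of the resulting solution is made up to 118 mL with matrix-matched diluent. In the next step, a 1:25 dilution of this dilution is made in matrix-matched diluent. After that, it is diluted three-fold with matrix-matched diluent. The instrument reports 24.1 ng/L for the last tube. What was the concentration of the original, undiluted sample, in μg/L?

Overall dilution factor = 8.012 × 3 × 12.00 × 25 × 3 = 2.16 × 10⁴.
Original = 24.1 ng/L × 2.16 × 10⁴ = 5.22 × 10⁵ ng/L = 522 μg/L.

522 μg/L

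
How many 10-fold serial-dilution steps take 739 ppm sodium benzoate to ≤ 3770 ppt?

Need 10ⁿ ≥ 1.96 × 10⁵, so n ≥ log(1.96 × 10⁵)/log(10) = 5.29.
Minimum whole steps: n = 6.

6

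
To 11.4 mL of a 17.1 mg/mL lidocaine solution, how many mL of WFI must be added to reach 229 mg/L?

229 mg/L = 0.229 mg/mL.
V₂ = C₁V₁/C₂ = 17.1 × 11.4 / 0.229 = 851 mL.
Diluent to add = V₂ − V₁ = 851 − 11.4 = 840 mL.

840 mL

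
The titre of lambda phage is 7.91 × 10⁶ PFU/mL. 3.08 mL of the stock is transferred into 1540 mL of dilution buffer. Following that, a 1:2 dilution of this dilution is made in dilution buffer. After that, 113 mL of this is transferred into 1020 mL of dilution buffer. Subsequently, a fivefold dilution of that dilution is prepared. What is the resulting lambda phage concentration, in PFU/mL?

157 PFU/mL

Overall dilution factor = 501 × 2 × 10.03 × 5 = 5.02 × 10⁴.
7.91 × 10⁶ PFU/mL / 5.02 × 10⁴ = 157 PFU/mL.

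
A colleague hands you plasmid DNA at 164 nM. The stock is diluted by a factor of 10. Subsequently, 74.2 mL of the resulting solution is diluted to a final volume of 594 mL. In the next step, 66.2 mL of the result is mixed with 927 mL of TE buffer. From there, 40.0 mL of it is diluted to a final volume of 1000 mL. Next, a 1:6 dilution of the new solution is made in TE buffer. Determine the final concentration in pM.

Overall dilution factor = 10 × 8.005 × 15.00 × 25 × 6 = 1.80 × 10⁵.
164 nM / 1.80 × 10⁵ = 9.10 × 10⁻⁴ nM = 0.910 pM.

0.910 pM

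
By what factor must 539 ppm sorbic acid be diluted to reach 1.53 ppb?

Factor = C₀/C_target = 539 ppm / 1.53 ppb = 3.52 × 10⁵.

3.52 × 10⁵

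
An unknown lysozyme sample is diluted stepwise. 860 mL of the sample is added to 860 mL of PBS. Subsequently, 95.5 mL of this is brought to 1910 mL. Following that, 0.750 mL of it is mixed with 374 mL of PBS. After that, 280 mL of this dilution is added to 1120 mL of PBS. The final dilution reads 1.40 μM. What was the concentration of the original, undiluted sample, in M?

0.140 M

Overall dilution factor = 2 × 20 × 499.7 × 5 = 9.99 × 10⁴.
Original = 1.40 μM × 9.99 × 10⁴ = 1.40 × 10⁵ μM = 0.140 M.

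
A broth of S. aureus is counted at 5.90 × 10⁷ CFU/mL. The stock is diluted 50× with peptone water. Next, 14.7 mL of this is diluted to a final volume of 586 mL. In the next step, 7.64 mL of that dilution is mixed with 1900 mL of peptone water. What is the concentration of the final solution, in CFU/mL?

119 CFU/mL

Overall dilution factor = 50 × 39.86 × 249.7 = 4.98 × 10⁵.
5.90 × 10⁷ CFU/mL / 4.98 × 10⁵ = 119 CFU/mL.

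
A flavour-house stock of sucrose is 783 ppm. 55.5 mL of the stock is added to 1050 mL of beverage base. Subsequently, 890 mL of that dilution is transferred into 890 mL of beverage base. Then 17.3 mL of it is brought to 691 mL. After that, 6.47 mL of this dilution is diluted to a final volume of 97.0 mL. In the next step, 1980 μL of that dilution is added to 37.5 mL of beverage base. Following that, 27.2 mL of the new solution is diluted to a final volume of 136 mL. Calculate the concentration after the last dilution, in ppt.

Overall dilution factor = 19.92 × 2 × 39.94 × 14.99 × 19.94 × 5 = 2.38 × 10⁶.
783 ppm / 2.38 × 10⁶ = 3.29 × 10⁻⁴ ppm = 329 ppt.

329 ppt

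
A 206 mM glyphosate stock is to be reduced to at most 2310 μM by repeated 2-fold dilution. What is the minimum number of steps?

Need 2ⁿ ≥ 89.2, so n ≥ log(89.2)/log(2) = 6.48.
Minimum whole steps: n = 7.

7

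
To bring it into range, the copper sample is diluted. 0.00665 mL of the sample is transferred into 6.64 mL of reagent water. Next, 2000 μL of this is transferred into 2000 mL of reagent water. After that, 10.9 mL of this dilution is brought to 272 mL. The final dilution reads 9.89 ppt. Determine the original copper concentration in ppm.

247 ppm

Overall dilution factor = 999.5 × 1001 × 24.95 = 2.50 × 10⁷.
Original = 9.89 ppt × 2.50 × 10⁷ = 2.47 × 10⁸ ppt = 247 ppm.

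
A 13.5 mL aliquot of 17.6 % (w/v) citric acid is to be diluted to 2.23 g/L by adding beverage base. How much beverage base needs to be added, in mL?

2.23 g/L = 0.223 % (w/v).
V₂ = C₁V₁/C₂ = 17.6 × 13.5 / 0.223 = 1065 mL.
Diluent to add = V₂ − V₁ = 1065 − 13.5 = 1050 mL.

1050 mL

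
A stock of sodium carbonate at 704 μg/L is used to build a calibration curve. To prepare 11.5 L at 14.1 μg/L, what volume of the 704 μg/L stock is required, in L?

0.230 L

V₁ = C₂V₂/C₁ = 14.1 × 11.5 / 704 = 0.230 L.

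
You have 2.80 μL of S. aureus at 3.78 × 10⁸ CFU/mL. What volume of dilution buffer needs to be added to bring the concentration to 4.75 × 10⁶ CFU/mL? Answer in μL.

220 μL

V₂ = C₁V₁/C₂ = 3.78 × 10⁸ × 2.80 / 4.75 × 10⁶ = 223 μL.
Diluent to add = V₂ − V₁ = 223 − 2.80 = 220 μL.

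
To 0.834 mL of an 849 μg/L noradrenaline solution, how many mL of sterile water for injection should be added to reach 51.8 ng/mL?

51.8 ng/mL = 51.8 μg/L.
V₂ = C₁V₁/C₂ = 849 × 0.834 / 51.8 = 13.7 mL.
Diluent to add = V₂ − V₁ = 13.7 − 0.834 = 12.8 mL.

12.8 mL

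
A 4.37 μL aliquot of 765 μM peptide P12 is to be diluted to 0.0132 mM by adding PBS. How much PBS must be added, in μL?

249 μL

0.0132 mM = 13.2 μM.
V₂ = C₁V₁/C₂ = 765 × 4.37 / 13.2 = 253 μL.
Diluent to add = V₂ − V₁ = 253 − 4.37 = 249 μL.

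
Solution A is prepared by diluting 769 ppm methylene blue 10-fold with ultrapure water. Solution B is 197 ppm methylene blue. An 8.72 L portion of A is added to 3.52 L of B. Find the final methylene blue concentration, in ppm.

111 ppm

C_A = 769 ppm / 10 = 76.9 ppm.
C_mix = (C_A·V_A + C_B·V_B)/(V_A + V_B) = (76.9×8.72 + 197×3.52) / 12.24 = 111 ppm.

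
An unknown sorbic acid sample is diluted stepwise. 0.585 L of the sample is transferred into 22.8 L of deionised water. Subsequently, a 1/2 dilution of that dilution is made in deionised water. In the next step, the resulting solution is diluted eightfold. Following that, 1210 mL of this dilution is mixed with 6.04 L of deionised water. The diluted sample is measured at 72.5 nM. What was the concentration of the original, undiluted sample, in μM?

278 μM

Overall dilution factor = 39.97 × 2 × 8 × 5.992 = 3832.
Original = 72.5 nM × 3832 = 2.78 × 10⁵ nM = 278 μM.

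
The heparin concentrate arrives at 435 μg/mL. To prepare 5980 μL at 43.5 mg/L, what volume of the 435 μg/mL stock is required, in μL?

43.5 mg/L = 43.5 μg/mL.
V₁ = C₂V₂/C₁ = 43.5 × 5980 / 435 = 598 μL.

598 μL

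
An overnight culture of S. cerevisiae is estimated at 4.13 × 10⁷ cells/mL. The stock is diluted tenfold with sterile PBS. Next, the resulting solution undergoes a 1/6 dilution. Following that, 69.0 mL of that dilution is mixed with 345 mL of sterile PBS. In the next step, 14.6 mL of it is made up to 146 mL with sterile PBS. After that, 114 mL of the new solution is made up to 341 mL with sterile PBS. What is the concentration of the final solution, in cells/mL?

Overall dilution factor = 10 × 6 × 6 × 10 × 2.991 = 1.08 × 10⁴.
4.13 × 10⁷ cells/mL / 1.08 × 10⁴ = 3840 cells/mL.

3840 cells/mL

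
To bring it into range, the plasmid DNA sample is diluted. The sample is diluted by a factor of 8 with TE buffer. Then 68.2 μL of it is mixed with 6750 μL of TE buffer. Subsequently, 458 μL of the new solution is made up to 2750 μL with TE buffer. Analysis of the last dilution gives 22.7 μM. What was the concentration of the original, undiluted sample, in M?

0.109 M

Overall dilution factor = 8 × 99.97 × 6.004 = 4802.
Original = 22.7 μM × 4802 = 1.09 × 10⁵ μM = 0.109 M.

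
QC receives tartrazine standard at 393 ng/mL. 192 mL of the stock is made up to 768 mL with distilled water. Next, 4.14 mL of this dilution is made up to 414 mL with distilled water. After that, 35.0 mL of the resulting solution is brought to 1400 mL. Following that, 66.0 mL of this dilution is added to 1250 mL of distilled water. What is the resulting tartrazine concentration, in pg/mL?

Overall dilution factor = 4 × 100 × 40 × 19.94 = 3.19 × 10⁵.
393 ng/mL / 3.19 × 10⁵ = 1.23 × 10⁻³ ng/mL = 1.23 pg/mL.

1.23 pg/mL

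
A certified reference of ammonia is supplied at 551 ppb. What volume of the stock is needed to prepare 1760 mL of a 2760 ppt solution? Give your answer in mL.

2760 ppt = 2.76 ppb.
V₁ = C₂V₂/C₁ = 2.76 × 1760 / 551 = 8.82 mL.

8.82 mL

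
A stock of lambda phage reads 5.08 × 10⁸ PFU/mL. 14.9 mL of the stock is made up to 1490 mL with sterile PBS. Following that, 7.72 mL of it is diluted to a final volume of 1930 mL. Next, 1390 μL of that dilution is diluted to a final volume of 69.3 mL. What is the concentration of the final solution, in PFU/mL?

Overall dilution factor = 100 × 250 × 49.86 = 1.25 × 10⁶.
5.08 × 10⁸ PFU/mL / 1.25 × 10⁶ = 408 PFU/mL.

408 PFU/mL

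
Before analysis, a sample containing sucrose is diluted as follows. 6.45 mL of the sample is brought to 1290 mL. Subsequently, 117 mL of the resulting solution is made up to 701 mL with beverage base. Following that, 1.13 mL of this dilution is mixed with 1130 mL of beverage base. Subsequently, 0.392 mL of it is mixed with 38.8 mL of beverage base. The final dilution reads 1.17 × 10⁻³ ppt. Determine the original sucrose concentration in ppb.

Overall dilution factor = 200 × 5.991 × 1001 × 99.98 = 1.20 × 10⁸.
Original = 1.17 × 10⁻³ ppt × 1.20 × 10⁸ = 1.40 × 10⁵ ppt = 140 ppb.

140 ppb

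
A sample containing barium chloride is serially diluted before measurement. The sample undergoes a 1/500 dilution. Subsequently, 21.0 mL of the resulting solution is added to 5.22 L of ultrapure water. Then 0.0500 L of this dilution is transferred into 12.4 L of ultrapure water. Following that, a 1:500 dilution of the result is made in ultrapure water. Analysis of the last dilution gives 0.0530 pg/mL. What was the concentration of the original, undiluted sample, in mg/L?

823 mg/L

Overall dilution factor = 500 × 249.6 × 249 × 500 = 1.55 × 10¹⁰.
Original = 0.0530 pg/mL × 1.55 × 10¹⁰ = 8.23 × 10⁸ pg/mL = 823 mg/L.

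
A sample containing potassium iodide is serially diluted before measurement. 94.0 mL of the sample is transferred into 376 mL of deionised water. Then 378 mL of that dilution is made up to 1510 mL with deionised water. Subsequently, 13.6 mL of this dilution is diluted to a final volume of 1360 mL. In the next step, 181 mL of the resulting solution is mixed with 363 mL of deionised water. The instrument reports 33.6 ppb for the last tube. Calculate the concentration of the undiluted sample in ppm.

Overall dilution factor = 5 × 3.995 × 100 × 3.006 = 6003.
Original = 33.6 ppb × 6003 = 2.02 × 10⁵ ppb = 202 ppm.

202 ppm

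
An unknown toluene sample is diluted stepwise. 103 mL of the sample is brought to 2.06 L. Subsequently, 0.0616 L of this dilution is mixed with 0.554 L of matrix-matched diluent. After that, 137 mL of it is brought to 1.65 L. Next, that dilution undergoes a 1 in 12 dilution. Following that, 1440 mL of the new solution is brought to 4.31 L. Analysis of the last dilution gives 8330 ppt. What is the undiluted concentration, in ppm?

720 ppm

Overall dilution factor = 20 × 9.994 × 12.04 × 12 × 2.993 = 8.65 × 10⁴.
Original = 8330 ppt × 8.65 × 10⁴ = 7.20 × 10⁸ ppt = 720 ppm.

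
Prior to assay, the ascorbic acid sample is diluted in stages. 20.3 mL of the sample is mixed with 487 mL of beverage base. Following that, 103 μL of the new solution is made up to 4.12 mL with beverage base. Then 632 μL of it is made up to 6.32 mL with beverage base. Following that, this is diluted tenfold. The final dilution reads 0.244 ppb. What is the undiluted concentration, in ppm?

24.4 ppm

Overall dilution factor = 24.99 × 40 × 10 × 10 = 10.00 × 10⁴.
Original = 0.244 ppb × 10.00 × 10⁴ = 2.44 × 10⁴ ppb = 24.4 ppm.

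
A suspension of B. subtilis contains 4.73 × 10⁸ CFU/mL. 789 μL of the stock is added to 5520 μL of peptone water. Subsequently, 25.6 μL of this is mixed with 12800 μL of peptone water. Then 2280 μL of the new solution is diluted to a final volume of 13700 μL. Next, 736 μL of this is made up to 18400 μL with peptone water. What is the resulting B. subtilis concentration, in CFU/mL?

786 CFU/mL

Overall dilution factor = 7.996 × 501 × 6.009 × 25 = 6.02 × 10⁵.
4.73 × 10⁸ CFU/mL / 6.02 × 10⁵ = 786 CFU/mL.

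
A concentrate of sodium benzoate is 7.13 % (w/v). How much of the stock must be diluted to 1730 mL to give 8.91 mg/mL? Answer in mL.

216 mL

8.91 mg/mL = 0.891 % (w/v).
V₁ = C₂V₂/C₁ = 0.891 × 1730 / 7.13 = 216 mL.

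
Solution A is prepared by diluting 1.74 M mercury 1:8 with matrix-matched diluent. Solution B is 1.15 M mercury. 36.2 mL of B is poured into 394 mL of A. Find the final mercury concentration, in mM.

C_A = 1.74 M / 8 = 0.217 M.
C_mix = (C_A·V_A + C_B·V_B)/(V_A + V_B) = (0.217×394 + 1.15×36.2) / 430.2 = 0.296 M = 296 mM.

296 mM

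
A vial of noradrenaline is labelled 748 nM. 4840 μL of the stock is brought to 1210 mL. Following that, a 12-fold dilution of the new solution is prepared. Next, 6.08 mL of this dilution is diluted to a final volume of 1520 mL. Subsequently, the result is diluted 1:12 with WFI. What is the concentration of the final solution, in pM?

Overall dilution factor = 250 × 12 × 250 × 12 = 9.00 × 10⁶.
748 nM / 9.00 × 10⁶ = 8.31 × 10⁻⁵ nM = 0.0831 pM.

0.0831 pM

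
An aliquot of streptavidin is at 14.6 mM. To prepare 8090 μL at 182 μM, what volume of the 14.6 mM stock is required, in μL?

101 μL

182 μM = 0.182 mM.
V₁ = C₂V₂/C₁ = 0.182 × 8090 / 14.6 = 101 μL.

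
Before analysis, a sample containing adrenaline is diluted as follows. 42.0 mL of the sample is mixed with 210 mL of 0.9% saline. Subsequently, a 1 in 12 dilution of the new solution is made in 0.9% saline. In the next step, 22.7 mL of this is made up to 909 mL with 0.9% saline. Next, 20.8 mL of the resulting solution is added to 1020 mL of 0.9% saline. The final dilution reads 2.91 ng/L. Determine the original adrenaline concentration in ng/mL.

Overall dilution factor = 6 × 12 × 40.04 × 50.04 = 1.44 × 10⁵.
Original = 2.91 ng/L × 1.44 × 10⁵ = 4.20 × 10⁵ ng/L = 420 ng/mL.

420 ng/mL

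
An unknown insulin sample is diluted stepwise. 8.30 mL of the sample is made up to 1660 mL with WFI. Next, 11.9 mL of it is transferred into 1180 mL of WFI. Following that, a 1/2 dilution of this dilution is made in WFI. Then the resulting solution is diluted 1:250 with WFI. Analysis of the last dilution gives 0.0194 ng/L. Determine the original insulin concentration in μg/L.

Overall dilution factor = 200 × 100.2 × 2 × 250 = 1.00 × 10⁷.
Original = 0.0194 ng/L × 1.00 × 10⁷ = 1.94 × 10⁵ ng/L = 194 μg/L.

194 μg/L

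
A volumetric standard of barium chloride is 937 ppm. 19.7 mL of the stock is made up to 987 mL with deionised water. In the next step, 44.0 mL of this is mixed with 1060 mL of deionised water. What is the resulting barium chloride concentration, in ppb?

745 ppb

Overall dilution factor = 50.10 × 25.09 = 1257.
937 ppm / 1257 = 0.745 ppm = 745 ppb.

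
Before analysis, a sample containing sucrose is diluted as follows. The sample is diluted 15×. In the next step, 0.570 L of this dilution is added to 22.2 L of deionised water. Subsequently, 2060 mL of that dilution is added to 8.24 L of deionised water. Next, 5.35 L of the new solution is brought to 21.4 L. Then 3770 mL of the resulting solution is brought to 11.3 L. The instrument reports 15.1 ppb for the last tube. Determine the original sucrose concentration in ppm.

Overall dilution factor = 15 × 39.95 × 5 × 4 × 2.997 = 3.59 × 10⁴.
Original = 15.1 ppb × 3.59 × 10⁴ = 5.42 × 10⁵ ppb = 542 ppm.

542 ppm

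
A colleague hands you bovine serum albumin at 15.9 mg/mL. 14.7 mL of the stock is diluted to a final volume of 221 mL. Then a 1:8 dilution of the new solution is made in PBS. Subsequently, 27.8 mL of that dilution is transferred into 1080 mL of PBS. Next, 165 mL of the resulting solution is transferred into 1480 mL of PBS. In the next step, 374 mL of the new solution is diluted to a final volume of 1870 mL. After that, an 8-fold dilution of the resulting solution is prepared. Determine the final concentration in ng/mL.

8.32 ng/mL

Overall dilution factor = 15.03 × 8 × 39.85 × 9.970 × 5 × 8 = 1.91 × 10⁶.
15.9 mg/mL / 1.91 × 10⁶ = 8.32 × 10⁻⁶ mg/mL = 8.32 ng/mL.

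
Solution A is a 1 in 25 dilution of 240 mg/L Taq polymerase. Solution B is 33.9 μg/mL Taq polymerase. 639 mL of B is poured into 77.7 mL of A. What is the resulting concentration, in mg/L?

C_A = 240 mg/L / 25 = 9.60 mg/L.
C_B = 33.9 μg/mL = 33.9 mg/L.
C_mix = (C_A·V_A + C_B·V_B)/(V_A + V_B) = (9.60×77.7 + 33.9×639) / 716.7 = 31.3 mg/L.

31.3 mg/L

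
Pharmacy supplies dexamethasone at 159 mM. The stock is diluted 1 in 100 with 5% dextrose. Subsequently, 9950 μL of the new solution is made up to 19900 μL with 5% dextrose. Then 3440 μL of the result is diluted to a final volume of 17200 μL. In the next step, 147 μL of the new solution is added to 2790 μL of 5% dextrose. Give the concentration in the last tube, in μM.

7.96 μM

Overall dilution factor = 100 × 2 × 5 × 19.98 = 2.00 × 10⁴.
159 mM / 2.00 × 10⁴ = 7.96 × 10⁻³ mM = 7.96 μM.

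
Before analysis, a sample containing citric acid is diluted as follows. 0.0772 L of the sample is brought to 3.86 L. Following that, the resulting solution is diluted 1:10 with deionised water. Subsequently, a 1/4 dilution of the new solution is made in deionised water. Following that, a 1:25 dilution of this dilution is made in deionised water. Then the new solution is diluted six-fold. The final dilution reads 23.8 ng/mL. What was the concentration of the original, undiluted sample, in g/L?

Overall dilution factor = 50 × 10 × 4 × 25 × 6 = 3.00 × 10⁵.
Original = 23.8 ng/mL × 3.00 × 10⁵ = 7.14 × 10⁶ ng/mL = 7.14 g/L.

7.14 g/L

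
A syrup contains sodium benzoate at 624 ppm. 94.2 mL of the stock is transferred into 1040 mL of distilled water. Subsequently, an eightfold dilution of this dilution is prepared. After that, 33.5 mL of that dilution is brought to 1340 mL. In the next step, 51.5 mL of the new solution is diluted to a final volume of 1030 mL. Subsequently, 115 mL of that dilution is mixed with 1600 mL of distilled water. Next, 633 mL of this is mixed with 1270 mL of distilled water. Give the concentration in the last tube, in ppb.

0.181 ppb

Overall dilution factor = 12.04 × 8 × 40 × 20 × 14.91 × 3.006 = 3.45 × 10⁶.
624 ppm / 3.45 × 10⁶ = 1.81 × 10⁻⁴ ppm = 0.181 ppb.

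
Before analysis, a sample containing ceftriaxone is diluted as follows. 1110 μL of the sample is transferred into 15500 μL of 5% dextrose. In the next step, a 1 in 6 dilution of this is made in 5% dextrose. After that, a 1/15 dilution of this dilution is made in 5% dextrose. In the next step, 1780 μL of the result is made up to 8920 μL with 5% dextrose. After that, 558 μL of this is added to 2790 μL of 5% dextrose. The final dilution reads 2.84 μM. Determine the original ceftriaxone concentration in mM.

Overall dilution factor = 14.96 × 6 × 15 × 5.011 × 6 = 4.05 × 10⁴.
Original = 2.84 μM × 4.05 × 10⁴ = 1.15 × 10⁵ μM = 115 mM.

115 mM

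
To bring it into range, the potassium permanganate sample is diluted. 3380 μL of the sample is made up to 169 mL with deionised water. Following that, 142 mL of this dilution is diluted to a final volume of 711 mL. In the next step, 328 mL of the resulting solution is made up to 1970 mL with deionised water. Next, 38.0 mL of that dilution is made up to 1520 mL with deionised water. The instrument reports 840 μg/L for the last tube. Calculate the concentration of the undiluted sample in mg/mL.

Overall dilution factor = 50 × 5.007 × 6.006 × 40 = 6.01 × 10⁴.
Original = 840 μg/L × 6.01 × 10⁴ = 5.05 × 10⁷ μg/L = 50.5 mg/mL.

50.5 mg/mL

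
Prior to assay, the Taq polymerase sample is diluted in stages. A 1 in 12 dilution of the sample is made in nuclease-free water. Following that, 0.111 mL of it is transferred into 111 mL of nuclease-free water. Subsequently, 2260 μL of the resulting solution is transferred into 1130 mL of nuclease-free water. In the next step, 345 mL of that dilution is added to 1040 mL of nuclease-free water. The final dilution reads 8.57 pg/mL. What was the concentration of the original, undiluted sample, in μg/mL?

207 μg/mL

Overall dilution factor = 12 × 1001 × 501 × 4.014 = 2.42 × 10⁷.
Original = 8.57 pg/mL × 2.42 × 10⁷ = 2.07 × 10⁸ pg/mL = 207 μg/mL.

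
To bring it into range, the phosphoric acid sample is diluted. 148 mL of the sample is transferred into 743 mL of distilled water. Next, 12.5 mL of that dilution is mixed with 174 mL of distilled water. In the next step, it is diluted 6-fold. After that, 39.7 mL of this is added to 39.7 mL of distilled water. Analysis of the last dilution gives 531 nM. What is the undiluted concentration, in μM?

572 μM

Overall dilution factor = 6.020 × 14.92 × 6 × 2 = 1078.
Original = 531 nM × 1078 = 5.72 × 10⁵ nM = 572 μM.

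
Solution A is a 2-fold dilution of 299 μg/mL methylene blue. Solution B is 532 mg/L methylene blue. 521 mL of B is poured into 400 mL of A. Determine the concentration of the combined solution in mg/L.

366 mg/L

C_A = 299 μg/mL / 2 = 150 μg/mL.
C_B = 532 mg/L = 532 μg/mL.
C_mix = (C_A·V_A + C_B·V_B)/(V_A + V_B) = (150×400 + 532×521) / 921.0 = 366 μg/mL = 366 mg/L.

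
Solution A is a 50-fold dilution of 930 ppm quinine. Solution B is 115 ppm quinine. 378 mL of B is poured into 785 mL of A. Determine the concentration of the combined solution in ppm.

49.9 ppm

C_A = 930 ppm / 50 = 18.6 ppm.
C_mix = (C_A·V_A + C_B·V_B)/(V_A + V_B) = (18.6×785 + 115×378) / 1163 = 49.9 ppm.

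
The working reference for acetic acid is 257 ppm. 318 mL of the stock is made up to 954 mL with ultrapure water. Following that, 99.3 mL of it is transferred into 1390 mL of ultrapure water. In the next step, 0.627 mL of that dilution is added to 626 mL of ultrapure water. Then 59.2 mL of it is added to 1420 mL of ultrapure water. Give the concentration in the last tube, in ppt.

Overall dilution factor = 3 × 15.00 × 999.4 × 24.99 = 1.12 × 10⁶.
257 ppm / 1.12 × 10⁶ = 2.29 × 10⁻⁴ ppm = 229 ppt.

229 ppt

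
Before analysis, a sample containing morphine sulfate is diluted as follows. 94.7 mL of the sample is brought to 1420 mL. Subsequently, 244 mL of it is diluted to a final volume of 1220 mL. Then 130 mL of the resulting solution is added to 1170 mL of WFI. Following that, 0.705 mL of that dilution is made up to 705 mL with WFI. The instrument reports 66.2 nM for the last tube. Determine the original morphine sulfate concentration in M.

0.0496 M

Overall dilution factor = 14.99 × 5 × 10 × 1000 = 7.50 × 10⁵.
Original = 66.2 nM × 7.50 × 10⁵ = 4.96 × 10⁷ nM = 0.0496 M.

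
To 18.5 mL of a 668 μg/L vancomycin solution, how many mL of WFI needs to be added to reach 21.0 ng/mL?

570 mL

21.0 ng/mL = 21.0 μg/L.
V₂ = C₁V₁/C₂ = 668 × 18.5 / 21.0 = 588 mL.
Diluent to add = V₂ − V₁ = 588 − 18.5 = 570 mL.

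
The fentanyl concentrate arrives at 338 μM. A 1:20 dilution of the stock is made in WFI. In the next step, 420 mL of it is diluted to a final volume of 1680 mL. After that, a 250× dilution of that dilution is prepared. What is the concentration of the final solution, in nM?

Overall dilution factor = 20 × 4 × 250 = 2.00 × 10⁴.
338 μM / 2.00 × 10⁴ = 0.0169 μM = 16.9 nM.

16.9 nM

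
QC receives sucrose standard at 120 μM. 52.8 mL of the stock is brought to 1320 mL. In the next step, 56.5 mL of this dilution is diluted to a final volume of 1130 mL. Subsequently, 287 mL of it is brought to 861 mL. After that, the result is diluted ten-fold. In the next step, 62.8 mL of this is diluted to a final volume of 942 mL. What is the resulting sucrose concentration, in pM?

533 pM

Overall dilution factor = 25 × 20 × 3 × 10 × 15 = 2.25 × 10⁵.
120 μM / 2.25 × 10⁵ = 5.33 × 10⁻⁴ μM = 533 pM.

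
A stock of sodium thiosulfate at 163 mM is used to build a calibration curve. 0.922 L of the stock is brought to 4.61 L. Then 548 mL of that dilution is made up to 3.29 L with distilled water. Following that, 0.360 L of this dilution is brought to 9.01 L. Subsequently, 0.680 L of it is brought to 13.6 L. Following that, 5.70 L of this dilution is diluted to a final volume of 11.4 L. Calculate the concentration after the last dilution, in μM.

5.42 μM

Overall dilution factor = 5 × 6.004 × 25.03 × 20 × 2 = 3.01 × 10⁴.
163 mM / 3.01 × 10⁴ = 5.42 × 10⁻³ mM = 5.42 μM.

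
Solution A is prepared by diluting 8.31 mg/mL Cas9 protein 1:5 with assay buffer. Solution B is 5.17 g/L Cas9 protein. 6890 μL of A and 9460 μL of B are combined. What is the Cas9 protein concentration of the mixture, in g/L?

3.69 g/L

C_A = 8.31 mg/mL / 5 = 1.66 mg/mL.
C_B = 5.17 g/L = 5.17 mg/mL.
C_mix = (C_A·V_A + C_B·V_B)/(V_A + V_B) = (1.66×6890 + 5.17×9460) / 16350 = 3.69 mg/mL = 3.69 g/L.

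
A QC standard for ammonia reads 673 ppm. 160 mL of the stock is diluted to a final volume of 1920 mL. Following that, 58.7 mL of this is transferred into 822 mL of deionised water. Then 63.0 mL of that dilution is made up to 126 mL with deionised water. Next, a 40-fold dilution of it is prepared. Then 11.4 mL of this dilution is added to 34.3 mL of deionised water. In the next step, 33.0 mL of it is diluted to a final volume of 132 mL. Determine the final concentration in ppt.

Overall dilution factor = 12 × 15.00 × 2 × 40 × 4.009 × 4 = 2.31 × 10⁵.
673 ppm / 2.31 × 10⁵ = 2.91 × 10⁻³ ppm = 2910 ppt.

2910 ppt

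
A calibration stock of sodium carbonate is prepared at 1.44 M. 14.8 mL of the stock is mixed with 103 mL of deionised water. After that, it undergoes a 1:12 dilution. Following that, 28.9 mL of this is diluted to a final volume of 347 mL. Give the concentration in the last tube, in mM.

1.26 mM

Overall dilution factor = 7.959 × 12 × 12.01 = 1147.
1.44 M / 1147 = 1.26 × 10⁻³ M = 1.26 mM.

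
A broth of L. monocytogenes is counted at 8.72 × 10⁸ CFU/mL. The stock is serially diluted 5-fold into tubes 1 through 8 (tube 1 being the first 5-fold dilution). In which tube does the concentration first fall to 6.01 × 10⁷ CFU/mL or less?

Tube n has concentration 8.72 × 10⁸ CFU/mL / 5ⁿ.
Need 5ⁿ ≥ 8.72 × 10⁸ CFU/mL / 6.01 × 10⁷ CFU/mL = 14.5, so n ≥ 1.66.
First such tube: n = 2.

tube 2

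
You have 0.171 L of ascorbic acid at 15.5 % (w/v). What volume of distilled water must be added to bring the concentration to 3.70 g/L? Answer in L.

3.70 g/L = 0.370 % (w/v).
V₂ = C₁V₁/C₂ = 15.5 × 0.171 / 0.370 = 7.16 L.
Diluent to add = V₂ − V₁ = 7.16 − 0.171 = 6.99 L.

6.99 L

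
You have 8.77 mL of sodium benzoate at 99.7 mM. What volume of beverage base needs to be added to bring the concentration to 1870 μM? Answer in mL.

459 mL

1870 μM = 1.87 mM.
V₂ = C₁V₁/C₂ = 99.7 × 8.77 / 1.87 = 468 mL.
Diluent to add = V₂ − V₁ = 468 − 8.77 = 459 mL.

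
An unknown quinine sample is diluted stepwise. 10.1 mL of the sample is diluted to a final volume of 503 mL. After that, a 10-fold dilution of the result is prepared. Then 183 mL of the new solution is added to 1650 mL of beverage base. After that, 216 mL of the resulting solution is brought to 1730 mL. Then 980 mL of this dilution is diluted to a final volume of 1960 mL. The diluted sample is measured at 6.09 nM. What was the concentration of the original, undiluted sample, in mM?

Overall dilution factor = 49.80 × 10 × 10.02 × 8.009 × 2 = 7.99 × 10⁴.
Original = 6.09 nM × 7.99 × 10⁴ = 4.87 × 10⁵ nM = 0.487 mM.

0.487 mM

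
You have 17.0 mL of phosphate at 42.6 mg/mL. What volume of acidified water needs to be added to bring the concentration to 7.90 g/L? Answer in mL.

7.90 g/L = 7.90 mg/mL.
V₂ = C₁V₁/C₂ = 42.6 × 17.0 / 7.90 = 91.7 mL.
Diluent to add = V₂ − V₁ = 91.7 − 17.0 = 74.7 mL.

74.7 mL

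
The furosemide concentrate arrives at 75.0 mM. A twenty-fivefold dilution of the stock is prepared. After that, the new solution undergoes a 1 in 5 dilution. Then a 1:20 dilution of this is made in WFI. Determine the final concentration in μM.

Overall dilution factor = 25 × 5 × 20 = 2500.
75.0 mM / 2500 = 0.0300 mM = 30.0 μM.

30.0 μM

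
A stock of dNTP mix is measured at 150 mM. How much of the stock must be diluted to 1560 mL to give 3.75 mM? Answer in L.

V₁ = C₂V₂/C₁ = 3.75 × 1560 / 150 = 39.0 mL = 0.0390 L.

0.0390 L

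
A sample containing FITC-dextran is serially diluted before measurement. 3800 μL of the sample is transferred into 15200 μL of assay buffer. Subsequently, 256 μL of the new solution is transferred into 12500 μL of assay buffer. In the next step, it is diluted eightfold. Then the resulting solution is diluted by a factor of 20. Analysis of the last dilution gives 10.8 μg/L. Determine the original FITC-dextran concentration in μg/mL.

431 μg/mL

Overall dilution factor = 5 × 49.83 × 8 × 20 = 3.99 × 10⁴.
Original = 10.8 μg/L × 3.99 × 10⁴ = 4.31 × 10⁵ μg/L = 431 μg/mL.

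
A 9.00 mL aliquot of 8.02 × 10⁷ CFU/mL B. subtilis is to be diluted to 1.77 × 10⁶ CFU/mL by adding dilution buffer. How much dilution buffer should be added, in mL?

V₂ = C₁V₁/C₂ = 8.02 × 10⁷ × 9.00 / 1.77 × 10⁶ = 408 mL.
Diluent to add = V₂ − V₁ = 408 − 9.00 = 399 mL.

399 mL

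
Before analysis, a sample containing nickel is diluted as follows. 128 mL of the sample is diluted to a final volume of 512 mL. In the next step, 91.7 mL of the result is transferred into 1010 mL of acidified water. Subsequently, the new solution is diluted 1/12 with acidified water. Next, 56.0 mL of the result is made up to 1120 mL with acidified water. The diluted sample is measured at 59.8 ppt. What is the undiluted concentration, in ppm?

Overall dilution factor = 4 × 12.01 × 12 × 20 = 1.15 × 10⁴.
Original = 59.8 ppt × 1.15 × 10⁴ = 6.90 × 10⁵ ppt = 0.690 ppm.

0.690 ppm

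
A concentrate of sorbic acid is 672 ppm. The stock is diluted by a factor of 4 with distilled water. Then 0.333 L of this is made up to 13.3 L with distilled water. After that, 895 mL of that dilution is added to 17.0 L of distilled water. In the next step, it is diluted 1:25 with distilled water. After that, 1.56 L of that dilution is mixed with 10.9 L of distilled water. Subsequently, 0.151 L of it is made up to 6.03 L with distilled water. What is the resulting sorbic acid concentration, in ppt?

Overall dilution factor = 4 × 39.94 × 19.99 × 25 × 7.987 × 39.93 = 2.55 × 10⁷.
672 ppm / 2.55 × 10⁷ = 2.64 × 10⁻⁵ ppm = 26.4 ppt.

26.4 ppt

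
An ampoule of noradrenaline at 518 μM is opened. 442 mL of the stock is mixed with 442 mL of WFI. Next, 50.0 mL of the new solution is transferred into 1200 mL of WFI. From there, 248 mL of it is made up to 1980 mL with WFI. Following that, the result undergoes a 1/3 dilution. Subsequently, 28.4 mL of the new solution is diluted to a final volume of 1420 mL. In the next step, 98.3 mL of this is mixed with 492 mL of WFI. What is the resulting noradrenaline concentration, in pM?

1440 pM

Overall dilution factor = 2 × 25 × 7.984 × 3 × 50 × 6.005 = 3.60 × 10⁵.
518 μM / 3.60 × 10⁵ = 1.44 × 10⁻³ μM = 1440 pM.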